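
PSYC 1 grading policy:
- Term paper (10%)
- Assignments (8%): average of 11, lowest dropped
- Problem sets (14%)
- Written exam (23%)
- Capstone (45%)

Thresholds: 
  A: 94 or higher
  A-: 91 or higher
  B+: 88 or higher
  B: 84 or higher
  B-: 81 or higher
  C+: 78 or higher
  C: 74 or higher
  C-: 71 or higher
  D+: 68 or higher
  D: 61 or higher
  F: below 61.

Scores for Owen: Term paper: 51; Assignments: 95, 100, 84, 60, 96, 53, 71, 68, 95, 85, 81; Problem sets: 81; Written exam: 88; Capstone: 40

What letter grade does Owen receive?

D

Assignments: drop 53 → average of remaining 10 = 835/10 = 83.5
Weighted total:
  Term paper 51 × 0.1 = 5.1
  Assignments 83.5 × 0.08 = 6.68
  Problem sets 81 × 0.14 = 11.34
  Written exam 88 × 0.23 = 20.24
  Capstone 40 × 0.45 = 18
Sum = 61.36
61.36 is ≥ 61 and < 68 → D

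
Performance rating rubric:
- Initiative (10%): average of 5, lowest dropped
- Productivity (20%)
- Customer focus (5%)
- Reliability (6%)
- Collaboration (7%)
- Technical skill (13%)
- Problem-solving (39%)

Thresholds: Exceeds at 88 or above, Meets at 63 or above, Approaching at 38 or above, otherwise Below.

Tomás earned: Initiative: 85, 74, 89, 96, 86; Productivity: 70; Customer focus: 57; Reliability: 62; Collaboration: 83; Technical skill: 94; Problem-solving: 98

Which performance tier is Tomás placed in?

Initiative: drop 74 → average of remaining 4 = 356/4 = 89
Weighted total:
  Initiative 89 × 0.1 = 8.9
  Productivity 70 × 0.2 = 14
  Customer focus 57 × 0.05 = 2.85
  Reliability 62 × 0.06 = 3.72
  Collaboration 83 × 0.07 = 5.81
  Technical skill 94 × 0.13 = 12.22
  Problem-solving 98 × 0.39 = 38.22
Sum = 85.72
85.72 is ≥ 63 and < 88 → Meets

Meets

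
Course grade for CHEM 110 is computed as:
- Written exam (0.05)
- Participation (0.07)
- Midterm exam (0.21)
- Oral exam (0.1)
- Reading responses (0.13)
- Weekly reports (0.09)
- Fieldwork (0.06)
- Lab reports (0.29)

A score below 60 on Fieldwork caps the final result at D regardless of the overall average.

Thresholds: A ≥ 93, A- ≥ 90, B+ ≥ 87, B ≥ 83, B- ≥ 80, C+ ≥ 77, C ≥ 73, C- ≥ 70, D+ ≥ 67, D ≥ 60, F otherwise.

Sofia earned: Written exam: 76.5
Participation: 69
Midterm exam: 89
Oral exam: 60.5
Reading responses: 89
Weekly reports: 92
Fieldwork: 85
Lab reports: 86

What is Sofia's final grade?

Fieldwork score 85 ≥ 60: minimum met.
Weighted total:
  Written exam 76.5 × 0.05 = 3.825
  Participation 69 × 0.07 = 4.83
  Midterm exam 89 × 0.21 = 18.69
  Oral exam 60.5 × 0.1 = 6.05
  Reading responses 89 × 0.13 = 11.57
  Weekly reports 92 × 0.09 = 8.28
  Fieldwork 85 × 0.06 = 5.1
  Lab reports 86 × 0.29 = 24.94
Sum = 83.285
83.285 is ≥ 83 and < 87 → B

B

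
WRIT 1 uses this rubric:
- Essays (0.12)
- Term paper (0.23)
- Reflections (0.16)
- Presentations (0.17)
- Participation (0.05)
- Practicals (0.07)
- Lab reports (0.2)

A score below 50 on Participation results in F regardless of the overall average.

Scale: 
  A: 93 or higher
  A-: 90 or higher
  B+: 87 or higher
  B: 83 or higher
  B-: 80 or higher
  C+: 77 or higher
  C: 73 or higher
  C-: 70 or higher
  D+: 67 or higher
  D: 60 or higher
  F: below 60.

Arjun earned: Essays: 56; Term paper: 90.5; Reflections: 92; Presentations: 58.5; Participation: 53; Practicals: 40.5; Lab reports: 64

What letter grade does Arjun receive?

C-

Participation score 53 ≥ 50: minimum met.
Weighted total:
  Essays 56 × 0.12 = 6.72
  Term paper 90.5 × 0.23 = 20.815
  Reflections 92 × 0.16 = 14.72
  Presentations 58.5 × 0.17 = 9.945
  Participation 53 × 0.05 = 2.65
  Practicals 40.5 × 0.07 = 2.835
  Lab reports 64 × 0.2 = 12.8
Sum = 70.485
70.485 is ≥ 70 and < 73 → C-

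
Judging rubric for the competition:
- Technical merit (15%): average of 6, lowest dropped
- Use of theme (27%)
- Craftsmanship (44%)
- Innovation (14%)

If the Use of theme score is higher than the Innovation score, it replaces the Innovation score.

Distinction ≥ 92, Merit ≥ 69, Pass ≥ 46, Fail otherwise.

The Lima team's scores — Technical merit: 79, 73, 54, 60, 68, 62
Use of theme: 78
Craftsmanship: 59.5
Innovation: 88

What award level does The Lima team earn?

Technical merit: drop 54 → average of remaining 5 = 342/5 = 68.4
Use of theme (78) ≤ Innovation (88), so Innovation stays at 88.
Weighted total:
  Technical merit 68.4 × 0.15 = 10.26
  Use of theme 78 × 0.27 = 21.06
  Craftsmanship 59.5 × 0.44 = 26.18
  Innovation 88 × 0.14 = 12.32
Sum = 69.82
69.82 is ≥ 69 and < 92 → Merit

Merit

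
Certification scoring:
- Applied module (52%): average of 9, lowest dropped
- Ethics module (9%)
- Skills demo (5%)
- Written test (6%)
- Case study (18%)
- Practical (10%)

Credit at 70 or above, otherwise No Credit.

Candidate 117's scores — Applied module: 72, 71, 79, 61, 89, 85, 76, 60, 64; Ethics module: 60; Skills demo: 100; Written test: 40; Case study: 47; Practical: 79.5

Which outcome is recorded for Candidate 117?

No Credit

Applied module: drop 60 → average of remaining 8 = 597/8 = 74.625
Weighted total:
  Applied module 74.625 × 0.52 = 38.805
  Ethics module 60 × 0.09 = 5.4
  Skills demo 100 × 0.05 = 5
  Written test 40 × 0.06 = 2.4
  Case study 47 × 0.18 = 8.46
  Practical 79.5 × 0.1 = 7.95
Sum = 68.015
68.015 < 70 → No Credit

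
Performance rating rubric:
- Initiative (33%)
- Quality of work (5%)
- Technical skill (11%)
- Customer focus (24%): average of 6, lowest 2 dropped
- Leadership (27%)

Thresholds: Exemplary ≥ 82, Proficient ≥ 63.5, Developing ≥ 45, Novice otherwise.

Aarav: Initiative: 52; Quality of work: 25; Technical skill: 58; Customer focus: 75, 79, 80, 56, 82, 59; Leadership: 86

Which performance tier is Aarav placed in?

Proficient

Customer focus: drop 56, 59 → average of remaining 4 = 316/4 = 79
Weighted total:
  Initiative 52 × 0.33 = 17.16
  Quality of work 25 × 0.05 = 1.25
  Technical skill 58 × 0.11 = 6.38
  Customer focus 79 × 0.24 = 18.96
  Leadership 86 × 0.27 = 23.22
Sum = 66.97
66.97 is ≥ 63.5 and < 82 → Proficient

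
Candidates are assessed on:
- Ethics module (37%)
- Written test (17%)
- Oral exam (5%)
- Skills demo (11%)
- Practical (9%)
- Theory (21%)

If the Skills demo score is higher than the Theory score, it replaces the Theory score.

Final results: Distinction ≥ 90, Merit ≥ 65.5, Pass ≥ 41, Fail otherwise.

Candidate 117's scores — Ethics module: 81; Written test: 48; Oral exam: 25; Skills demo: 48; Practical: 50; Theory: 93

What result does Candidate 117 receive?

Skills demo (48) ≤ Theory (93), so Theory stays at 93.
Weighted total:
  Ethics module 81 × 0.37 = 29.97
  Written test 48 × 0.17 = 8.16
  Oral exam 25 × 0.05 = 1.25
  Skills demo 48 × 0.11 = 5.28
  Practical 50 × 0.09 = 4.5
  Theory 93 × 0.21 = 19.53
Sum = 68.69
68.69 is ≥ 65.5 and < 90 → Merit

Merit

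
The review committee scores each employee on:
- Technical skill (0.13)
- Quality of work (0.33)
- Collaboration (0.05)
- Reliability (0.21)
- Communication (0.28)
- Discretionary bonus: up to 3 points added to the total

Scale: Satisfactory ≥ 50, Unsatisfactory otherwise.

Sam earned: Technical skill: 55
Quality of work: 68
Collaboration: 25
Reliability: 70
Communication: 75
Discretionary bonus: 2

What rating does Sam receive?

Satisfactory

Weighted total:
  Technical skill 55 × 0.13 = 7.15
  Quality of work 68 × 0.33 = 22.44
  Collaboration 25 × 0.05 = 1.25
  Reliability 70 × 0.21 = 14.7
  Communication 75 × 0.28 = 21
Sum = 66.54
Discretionary bonus: 66.54 + 2 = 68.54
68.54 ≥ 50 → Satisfactory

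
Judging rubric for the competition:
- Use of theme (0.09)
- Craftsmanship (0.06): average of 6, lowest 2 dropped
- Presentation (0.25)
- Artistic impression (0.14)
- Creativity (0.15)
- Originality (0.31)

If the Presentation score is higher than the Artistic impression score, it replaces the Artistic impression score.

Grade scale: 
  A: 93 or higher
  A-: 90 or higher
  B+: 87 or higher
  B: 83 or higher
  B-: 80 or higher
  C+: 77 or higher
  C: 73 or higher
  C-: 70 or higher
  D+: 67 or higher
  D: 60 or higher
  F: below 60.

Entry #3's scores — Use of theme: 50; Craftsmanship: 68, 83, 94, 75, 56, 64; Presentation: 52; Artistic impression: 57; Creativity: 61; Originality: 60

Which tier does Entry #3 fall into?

F

Craftsmanship: drop 56, 64 → average of remaining 4 = 320/4 = 80
Presentation (52) ≤ Artistic impression (57), so Artistic impression stays at 57.
Weighted total:
  Use of theme 50 × 0.09 = 4.5
  Craftsmanship 80 × 0.06 = 4.8
  Presentation 52 × 0.25 = 13
  Artistic impression 57 × 0.14 = 7.98
  Creativity 61 × 0.15 = 9.15
  Originality 60 × 0.31 = 18.6
Sum = 58.03
58.03 < 60 → F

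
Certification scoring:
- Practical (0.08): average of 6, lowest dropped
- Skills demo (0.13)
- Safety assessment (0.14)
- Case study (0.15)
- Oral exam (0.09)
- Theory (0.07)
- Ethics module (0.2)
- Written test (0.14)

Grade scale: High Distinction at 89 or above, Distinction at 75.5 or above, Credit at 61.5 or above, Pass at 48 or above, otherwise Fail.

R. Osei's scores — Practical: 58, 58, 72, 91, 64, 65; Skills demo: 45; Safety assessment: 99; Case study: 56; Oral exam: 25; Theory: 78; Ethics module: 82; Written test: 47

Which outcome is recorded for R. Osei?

Credit

Practical: drop 58 → average of remaining 5 = 350/5 = 70
Weighted total:
  Practical 70 × 0.08 = 5.6
  Skills demo 45 × 0.13 = 5.85
  Safety assessment 99 × 0.14 = 13.86
  Case study 56 × 0.15 = 8.4
  Oral exam 25 × 0.09 = 2.25
  Theory 78 × 0.07 = 5.46
  Ethics module 82 × 0.2 = 16.4
  Written test 47 × 0.14 = 6.58
Sum = 64.4
64.4 is ≥ 61.5 and < 75.5 → Credit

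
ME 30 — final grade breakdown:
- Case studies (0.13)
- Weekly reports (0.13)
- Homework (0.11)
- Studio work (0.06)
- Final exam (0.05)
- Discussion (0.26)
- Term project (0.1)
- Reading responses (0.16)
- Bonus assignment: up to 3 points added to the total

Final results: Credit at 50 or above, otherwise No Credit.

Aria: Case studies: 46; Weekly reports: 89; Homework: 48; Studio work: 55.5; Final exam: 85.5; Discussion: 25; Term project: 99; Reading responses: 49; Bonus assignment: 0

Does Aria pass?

Weighted total:
  Case studies 46 × 0.13 = 5.98
  Weekly reports 89 × 0.13 = 11.57
  Homework 48 × 0.11 = 5.28
  Studio work 55.5 × 0.06 = 3.33
  Final exam 85.5 × 0.05 = 4.275
  Discussion 25 × 0.26 = 6.5
  Term project 99 × 0.1 = 9.9
  Reading responses 49 × 0.16 = 7.84
Sum = 54.675
Bonus assignment: 54.675 + 0 = 54.675
54.675 ≥ 50 → Credit

Credit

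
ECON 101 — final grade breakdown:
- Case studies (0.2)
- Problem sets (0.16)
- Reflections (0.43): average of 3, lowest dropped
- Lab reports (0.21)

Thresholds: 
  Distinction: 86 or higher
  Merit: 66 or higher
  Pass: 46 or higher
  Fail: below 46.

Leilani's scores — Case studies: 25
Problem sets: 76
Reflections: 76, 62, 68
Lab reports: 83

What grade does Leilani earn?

Pass

Reflections: drop 62 → average of remaining 2 = 144/2 = 72
Weighted total:
  Case studies 25 × 0.2 = 5
  Problem sets 76 × 0.16 = 12.16
  Reflections 72 × 0.43 = 30.96
  Lab reports 83 × 0.21 = 17.43
Sum = 65.55
65.55 is ≥ 46 and < 66 → Pass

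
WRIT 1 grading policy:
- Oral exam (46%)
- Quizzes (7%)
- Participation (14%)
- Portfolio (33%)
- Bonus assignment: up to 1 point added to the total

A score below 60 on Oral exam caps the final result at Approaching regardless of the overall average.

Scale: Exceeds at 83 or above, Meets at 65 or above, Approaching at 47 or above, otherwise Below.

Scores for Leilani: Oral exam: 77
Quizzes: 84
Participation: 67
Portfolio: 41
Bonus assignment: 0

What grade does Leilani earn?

Oral exam score 77 ≥ 60: minimum met.
Weighted total:
  Oral exam 77 × 0.46 = 35.42
  Quizzes 84 × 0.07 = 5.88
  Participation 67 × 0.14 = 9.38
  Portfolio 41 × 0.33 = 13.53
Sum = 64.21
Bonus assignment: 64.21 + 0 = 64.21
64.21 is ≥ 47 and < 65 → Approaching

Approaching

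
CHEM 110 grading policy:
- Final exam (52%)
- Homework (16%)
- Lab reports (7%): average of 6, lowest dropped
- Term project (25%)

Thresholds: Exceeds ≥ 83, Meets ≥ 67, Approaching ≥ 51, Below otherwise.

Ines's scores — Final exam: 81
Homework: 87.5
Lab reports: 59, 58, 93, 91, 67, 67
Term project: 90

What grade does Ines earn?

Lab reports: drop 58 → average of remaining 5 = 377/5 = 75.4
Weighted total:
  Final exam 81 × 0.52 = 42.12
  Homework 87.5 × 0.16 = 14
  Lab reports 75.4 × 0.07 = 5.278
  Term project 90 × 0.25 = 22.5
Sum = 83.898
83.898 ≥ 83 → Exceeds

Exceeds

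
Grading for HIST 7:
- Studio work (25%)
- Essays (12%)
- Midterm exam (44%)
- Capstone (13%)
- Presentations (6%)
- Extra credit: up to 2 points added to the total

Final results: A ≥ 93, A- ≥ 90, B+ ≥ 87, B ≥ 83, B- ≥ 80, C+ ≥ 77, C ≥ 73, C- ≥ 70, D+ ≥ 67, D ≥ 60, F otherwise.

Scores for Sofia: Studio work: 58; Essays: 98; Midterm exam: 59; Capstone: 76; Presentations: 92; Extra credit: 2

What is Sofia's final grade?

Weighted total:
  Studio work 58 × 0.25 = 14.5
  Essays 98 × 0.12 = 11.76
  Midterm exam 59 × 0.44 = 25.96
  Capstone 76 × 0.13 = 9.88
  Presentations 92 × 0.06 = 5.52
Sum = 67.62
Extra credit: 67.62 + 2 = 69.62
69.62 is ≥ 67 and < 70 → D+

D+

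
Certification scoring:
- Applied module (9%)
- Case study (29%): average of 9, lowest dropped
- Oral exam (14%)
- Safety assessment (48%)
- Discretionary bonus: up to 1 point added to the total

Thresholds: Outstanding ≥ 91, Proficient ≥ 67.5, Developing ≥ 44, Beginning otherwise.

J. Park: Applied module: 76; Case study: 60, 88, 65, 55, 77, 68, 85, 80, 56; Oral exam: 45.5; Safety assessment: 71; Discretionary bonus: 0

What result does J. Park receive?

Case study: drop 55 → average of remaining 8 = 579/8 = 72.375
Weighted total:
  Applied module 76 × 0.09 = 6.84
  Case study 72.375 × 0.29 = 20.98875
  Oral exam 45.5 × 0.14 = 6.37
  Safety assessment 71 × 0.48 = 34.08
Sum = 68.27875
Discretionary bonus: 68.27875 + 0 = 68.27875
68.27875 is ≥ 67.5 and < 91 → Proficient

Proficient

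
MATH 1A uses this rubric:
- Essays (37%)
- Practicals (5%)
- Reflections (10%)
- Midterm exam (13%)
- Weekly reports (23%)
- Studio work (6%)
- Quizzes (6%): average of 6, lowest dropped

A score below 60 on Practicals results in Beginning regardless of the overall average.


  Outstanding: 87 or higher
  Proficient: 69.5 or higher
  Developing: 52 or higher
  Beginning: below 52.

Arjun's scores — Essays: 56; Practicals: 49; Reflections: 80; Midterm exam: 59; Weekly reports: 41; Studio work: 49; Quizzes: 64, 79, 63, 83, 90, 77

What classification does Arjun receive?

Beginning

Quizzes: drop 63 → average of remaining 5 = 393/5 = 78.6
Practicals score 49 < 60: minimum not met.
Weighted total:
  Essays 56 × 0.37 = 20.72
  Practicals 49 × 0.05 = 2.45
  Reflections 80 × 0.1 = 8
  Midterm exam 59 × 0.13 = 7.67
  Weekly reports 41 × 0.23 = 9.43
  Studio work 49 × 0.06 = 2.94
  Quizzes 78.6 × 0.06 = 4.716
Sum = 55.926
Because the Practicals minimum was not met, the result is Beginning.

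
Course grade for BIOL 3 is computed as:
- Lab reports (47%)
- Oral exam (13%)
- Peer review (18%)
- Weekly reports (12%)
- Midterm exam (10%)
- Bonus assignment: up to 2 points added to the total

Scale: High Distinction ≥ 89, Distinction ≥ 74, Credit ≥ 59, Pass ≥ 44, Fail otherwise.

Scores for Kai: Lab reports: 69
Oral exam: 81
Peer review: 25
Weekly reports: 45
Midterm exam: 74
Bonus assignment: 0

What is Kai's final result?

Weighted total:
  Lab reports 69 × 0.47 = 32.43
  Oral exam 81 × 0.13 = 10.53
  Peer review 25 × 0.18 = 4.5
  Weekly reports 45 × 0.12 = 5.4
  Midterm exam 74 × 0.1 = 7.4
Sum = 60.26
Bonus assignment: 60.26 + 0 = 60.26
60.26 is ≥ 59 and < 74 → Credit

Credit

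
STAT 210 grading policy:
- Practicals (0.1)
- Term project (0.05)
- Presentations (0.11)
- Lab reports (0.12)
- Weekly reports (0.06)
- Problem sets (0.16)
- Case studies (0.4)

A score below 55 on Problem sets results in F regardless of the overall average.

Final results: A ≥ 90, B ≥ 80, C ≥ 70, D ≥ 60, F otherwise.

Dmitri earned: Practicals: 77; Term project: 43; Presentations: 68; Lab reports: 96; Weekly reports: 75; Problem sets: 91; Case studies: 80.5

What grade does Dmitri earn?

B

Problem sets score 91 ≥ 55: minimum met.
Weighted total:
  Practicals 77 × 0.1 = 7.7
  Term project 43 × 0.05 = 2.15
  Presentations 68 × 0.11 = 7.48
  Lab reports 96 × 0.12 = 11.52
  Weekly reports 75 × 0.06 = 4.5
  Problem sets 91 × 0.16 = 14.56
  Case studies 80.5 × 0.4 = 32.2
Sum = 80.11
80.11 is ≥ 80 and < 90 → B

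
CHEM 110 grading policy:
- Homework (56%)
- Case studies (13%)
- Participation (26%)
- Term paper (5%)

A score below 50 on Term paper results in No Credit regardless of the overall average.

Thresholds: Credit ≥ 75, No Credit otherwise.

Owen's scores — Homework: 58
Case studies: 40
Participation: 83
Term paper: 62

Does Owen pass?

No Credit

Term paper score 62 ≥ 50: minimum met.
Weighted total:
  Homework 58 × 0.56 = 32.48
  Case studies 40 × 0.13 = 5.2
  Participation 83 × 0.26 = 21.58
  Term paper 62 × 0.05 = 3.1
Sum = 62.36
62.36 < 75 → No Credit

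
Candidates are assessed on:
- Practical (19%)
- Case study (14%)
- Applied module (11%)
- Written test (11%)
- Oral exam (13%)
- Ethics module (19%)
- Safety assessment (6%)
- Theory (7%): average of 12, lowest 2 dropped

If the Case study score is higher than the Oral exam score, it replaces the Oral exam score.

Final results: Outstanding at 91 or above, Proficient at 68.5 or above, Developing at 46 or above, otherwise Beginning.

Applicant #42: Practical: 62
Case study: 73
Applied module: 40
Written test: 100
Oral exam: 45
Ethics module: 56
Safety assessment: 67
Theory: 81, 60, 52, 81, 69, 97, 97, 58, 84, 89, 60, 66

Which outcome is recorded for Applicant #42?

Theory: drop 52, 58 → average of remaining 10 = 784/10 = 78.4
Case study (73) > Oral exam (45), so Oral exam counts as 73.
Weighted total:
  Practical 62 × 0.19 = 11.78
  Case study 73 × 0.14 = 10.22
  Applied module 40 × 0.11 = 4.4
  Written test 100 × 0.11 = 11
  Oral exam 73 × 0.13 = 9.49
  Ethics module 56 × 0.19 = 10.64
  Safety assessment 67 × 0.06 = 4.02
  Theory 78.4 × 0.07 = 5.488
Sum = 67.038
67.038 is ≥ 46 and < 68.5 → Developing

Developing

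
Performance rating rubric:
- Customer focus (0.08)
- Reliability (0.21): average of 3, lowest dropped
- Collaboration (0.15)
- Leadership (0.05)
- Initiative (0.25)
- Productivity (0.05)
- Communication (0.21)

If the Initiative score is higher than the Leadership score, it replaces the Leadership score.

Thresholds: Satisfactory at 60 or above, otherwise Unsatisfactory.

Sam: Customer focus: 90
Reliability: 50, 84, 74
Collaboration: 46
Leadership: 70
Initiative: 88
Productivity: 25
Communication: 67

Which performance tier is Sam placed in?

Satisfactory

Reliability: drop 50 → average of remaining 2 = 158/2 = 79
Initiative (88) > Leadership (70), so Leadership counts as 88.
Weighted total:
  Customer focus 90 × 0.08 = 7.2
  Reliability 79 × 0.21 = 16.59
  Collaboration 46 × 0.15 = 6.9
  Leadership 88 × 0.05 = 4.4
  Initiative 88 × 0.25 = 22
  Productivity 25 × 0.05 = 1.25
  Communication 67 × 0.21 = 14.07
Sum = 72.41
72.41 ≥ 60 → Satisfactory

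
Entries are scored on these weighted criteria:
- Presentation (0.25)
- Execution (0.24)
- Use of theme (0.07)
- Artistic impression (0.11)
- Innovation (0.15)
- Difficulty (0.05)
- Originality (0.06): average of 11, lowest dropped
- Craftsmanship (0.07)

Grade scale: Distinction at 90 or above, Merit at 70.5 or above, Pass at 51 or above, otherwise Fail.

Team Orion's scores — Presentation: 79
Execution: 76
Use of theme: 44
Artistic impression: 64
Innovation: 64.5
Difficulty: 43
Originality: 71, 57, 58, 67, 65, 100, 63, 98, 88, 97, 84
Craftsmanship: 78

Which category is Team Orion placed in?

Pass

Originality: drop 57 → average of remaining 10 = 791/10 = 79.1
Weighted total:
  Presentation 79 × 0.25 = 19.75
  Execution 76 × 0.24 = 18.24
  Use of theme 44 × 0.07 = 3.08
  Artistic impression 64 × 0.11 = 7.04
  Innovation 64.5 × 0.15 = 9.675
  Difficulty 43 × 0.05 = 2.15
  Originality 79.1 × 0.06 = 4.746
  Craftsmanship 78 × 0.07 = 5.46
Sum = 70.141
70.141 is ≥ 51 and < 70.5 → Pass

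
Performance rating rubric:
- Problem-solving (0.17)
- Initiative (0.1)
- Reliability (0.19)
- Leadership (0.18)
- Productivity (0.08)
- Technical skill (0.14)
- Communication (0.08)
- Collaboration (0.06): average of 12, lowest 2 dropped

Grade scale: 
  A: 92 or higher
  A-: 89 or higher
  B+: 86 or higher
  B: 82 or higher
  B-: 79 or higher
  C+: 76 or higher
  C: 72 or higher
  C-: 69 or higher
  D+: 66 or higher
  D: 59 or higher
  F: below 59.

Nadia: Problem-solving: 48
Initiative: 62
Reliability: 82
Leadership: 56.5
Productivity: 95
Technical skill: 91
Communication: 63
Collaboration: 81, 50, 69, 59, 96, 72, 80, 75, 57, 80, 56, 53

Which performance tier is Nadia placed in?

C-

Collaboration: drop 50, 53 → average of remaining 10 = 725/10 = 72.5
Weighted total:
  Problem-solving 48 × 0.17 = 8.16
  Initiative 62 × 0.1 = 6.2
  Reliability 82 × 0.19 = 15.58
  Leadership 56.5 × 0.18 = 10.17
  Productivity 95 × 0.08 = 7.6
  Technical skill 91 × 0.14 = 12.74
  Communication 63 × 0.08 = 5.04
  Collaboration 72.5 × 0.06 = 4.35
Sum = 69.84
69.84 is ≥ 69 and < 72 → C-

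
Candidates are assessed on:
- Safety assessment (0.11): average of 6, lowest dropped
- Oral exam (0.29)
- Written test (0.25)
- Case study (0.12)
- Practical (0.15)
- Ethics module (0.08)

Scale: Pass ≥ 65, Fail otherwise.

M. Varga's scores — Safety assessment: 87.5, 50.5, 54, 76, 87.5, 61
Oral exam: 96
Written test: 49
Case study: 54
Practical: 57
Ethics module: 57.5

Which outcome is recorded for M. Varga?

Pass

Safety assessment: drop 50.5 → average of remaining 5 = 366/5 = 73.2
Weighted total:
  Safety assessment 73.2 × 0.11 = 8.052
  Oral exam 96 × 0.29 = 27.84
  Written test 49 × 0.25 = 12.25
  Case study 54 × 0.12 = 6.48
  Practical 57 × 0.15 = 8.55
  Ethics module 57.5 × 0.08 = 4.6
Sum = 67.772
67.772 ≥ 65 → Pass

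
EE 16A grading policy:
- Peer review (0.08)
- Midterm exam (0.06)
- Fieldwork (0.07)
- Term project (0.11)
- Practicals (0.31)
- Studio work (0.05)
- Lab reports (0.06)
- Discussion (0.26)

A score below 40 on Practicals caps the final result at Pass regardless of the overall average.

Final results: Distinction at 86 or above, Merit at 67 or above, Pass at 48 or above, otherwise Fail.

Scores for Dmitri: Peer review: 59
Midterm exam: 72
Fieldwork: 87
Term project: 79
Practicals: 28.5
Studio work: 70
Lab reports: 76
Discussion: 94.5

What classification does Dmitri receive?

Pass

Practicals score 28.5 < 40: minimum not met.
Weighted total:
  Peer review 59 × 0.08 = 4.72
  Midterm exam 72 × 0.06 = 4.32
  Fieldwork 87 × 0.07 = 6.09
  Term project 79 × 0.11 = 8.69
  Practicals 28.5 × 0.31 = 8.835
  Studio work 70 × 0.05 = 3.5
  Lab reports 76 × 0.06 = 4.56
  Discussion 94.5 × 0.26 = 24.57
Sum = 65.285
65.285 would be Pass; cap at Pass applies → Pass.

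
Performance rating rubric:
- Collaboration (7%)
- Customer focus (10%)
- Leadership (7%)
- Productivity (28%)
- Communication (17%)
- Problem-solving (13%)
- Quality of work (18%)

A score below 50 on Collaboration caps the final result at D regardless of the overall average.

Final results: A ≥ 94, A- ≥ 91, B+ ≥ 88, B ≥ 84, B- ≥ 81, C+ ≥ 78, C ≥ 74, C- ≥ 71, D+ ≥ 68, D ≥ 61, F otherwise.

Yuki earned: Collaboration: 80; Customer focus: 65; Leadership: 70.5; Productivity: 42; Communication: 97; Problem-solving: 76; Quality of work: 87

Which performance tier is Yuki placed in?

Collaboration score 80 ≥ 50: minimum met.
Weighted total:
  Collaboration 80 × 0.07 = 5.6
  Customer focus 65 × 0.1 = 6.5
  Leadership 70.5 × 0.07 = 4.935
  Productivity 42 × 0.28 = 11.76
  Communication 97 × 0.17 = 16.49
  Problem-solving 76 × 0.13 = 9.88
  Quality of work 87 × 0.18 = 15.66
Sum = 70.825
70.825 is ≥ 68 and < 71 → D+

D+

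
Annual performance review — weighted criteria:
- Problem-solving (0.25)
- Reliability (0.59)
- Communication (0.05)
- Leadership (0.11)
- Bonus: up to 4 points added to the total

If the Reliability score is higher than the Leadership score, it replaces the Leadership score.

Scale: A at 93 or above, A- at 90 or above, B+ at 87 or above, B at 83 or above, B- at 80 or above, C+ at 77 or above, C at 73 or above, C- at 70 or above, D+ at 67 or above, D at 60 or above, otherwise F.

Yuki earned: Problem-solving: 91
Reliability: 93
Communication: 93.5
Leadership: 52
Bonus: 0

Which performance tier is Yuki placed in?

A-

Reliability (93) > Leadership (52), so Leadership counts as 93.
Weighted total:
  Problem-solving 91 × 0.25 = 22.75
  Reliability 93 × 0.59 = 54.87
  Communication 93.5 × 0.05 = 4.675
  Leadership 93 × 0.11 = 10.23
Sum = 92.525
Bonus: 92.525 + 0 = 92.525
92.525 is ≥ 90 and < 93 → A-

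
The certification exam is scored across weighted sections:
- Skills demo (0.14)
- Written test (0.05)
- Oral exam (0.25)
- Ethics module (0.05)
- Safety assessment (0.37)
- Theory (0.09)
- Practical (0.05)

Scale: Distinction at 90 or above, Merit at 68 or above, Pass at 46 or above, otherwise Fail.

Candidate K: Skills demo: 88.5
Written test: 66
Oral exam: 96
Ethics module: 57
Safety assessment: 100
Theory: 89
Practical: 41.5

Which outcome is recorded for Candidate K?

Merit

Weighted total:
  Skills demo 88.5 × 0.14 = 12.39
  Written test 66 × 0.05 = 3.3
  Oral exam 96 × 0.25 = 24
  Ethics module 57 × 0.05 = 2.85
  Safety assessment 100 × 0.37 = 37
  Theory 89 × 0.09 = 8.01
  Practical 41.5 × 0.05 = 2.075
Sum = 89.625
89.625 is ≥ 68 and < 90 → Merit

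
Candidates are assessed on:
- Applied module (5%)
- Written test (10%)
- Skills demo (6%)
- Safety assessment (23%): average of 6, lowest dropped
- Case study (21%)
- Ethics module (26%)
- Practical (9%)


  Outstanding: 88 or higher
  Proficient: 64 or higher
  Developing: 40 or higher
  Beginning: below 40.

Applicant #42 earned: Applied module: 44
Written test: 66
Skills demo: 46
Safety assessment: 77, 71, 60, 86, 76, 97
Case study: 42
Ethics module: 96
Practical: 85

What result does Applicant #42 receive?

Safety assessment: drop 60 → average of remaining 5 = 407/5 = 81.4
Weighted total:
  Applied module 44 × 0.05 = 2.2
  Written test 66 × 0.1 = 6.6
  Skills demo 46 × 0.06 = 2.76
  Safety assessment 81.4 × 0.23 = 18.722
  Case study 42 × 0.21 = 8.82
  Ethics module 96 × 0.26 = 24.96
  Practical 85 × 0.09 = 7.65
Sum = 71.712
71.712 is ≥ 64 and < 88 → Proficient

Proficient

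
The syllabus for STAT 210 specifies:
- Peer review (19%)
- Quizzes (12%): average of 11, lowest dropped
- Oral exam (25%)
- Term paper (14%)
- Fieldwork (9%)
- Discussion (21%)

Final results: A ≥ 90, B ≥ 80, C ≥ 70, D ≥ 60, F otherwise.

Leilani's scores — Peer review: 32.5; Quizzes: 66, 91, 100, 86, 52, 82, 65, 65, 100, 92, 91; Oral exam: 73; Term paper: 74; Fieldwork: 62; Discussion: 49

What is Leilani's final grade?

D

Quizzes: drop 52 → average of remaining 10 = 838/10 = 83.8
Weighted total:
  Peer review 32.5 × 0.19 = 6.175
  Quizzes 83.8 × 0.12 = 10.056
  Oral exam 73 × 0.25 = 18.25
  Term paper 74 × 0.14 = 10.36
  Fieldwork 62 × 0.09 = 5.58
  Discussion 49 × 0.21 = 10.29
Sum = 60.711
60.711 is ≥ 60 and < 70 → D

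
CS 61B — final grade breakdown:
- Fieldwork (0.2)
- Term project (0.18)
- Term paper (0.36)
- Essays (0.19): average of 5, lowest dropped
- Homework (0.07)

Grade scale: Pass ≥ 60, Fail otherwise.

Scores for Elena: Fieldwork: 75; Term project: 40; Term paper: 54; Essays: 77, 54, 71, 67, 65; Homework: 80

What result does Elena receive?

Pass

Essays: drop 54 → average of remaining 4 = 280/4 = 70
Weighted total:
  Fieldwork 75 × 0.2 = 15
  Term project 40 × 0.18 = 7.2
  Term paper 54 × 0.36 = 19.44
  Essays 70 × 0.19 = 13.3
  Homework 80 × 0.07 = 5.6
Sum = 60.54
60.54 ≥ 60 → Pass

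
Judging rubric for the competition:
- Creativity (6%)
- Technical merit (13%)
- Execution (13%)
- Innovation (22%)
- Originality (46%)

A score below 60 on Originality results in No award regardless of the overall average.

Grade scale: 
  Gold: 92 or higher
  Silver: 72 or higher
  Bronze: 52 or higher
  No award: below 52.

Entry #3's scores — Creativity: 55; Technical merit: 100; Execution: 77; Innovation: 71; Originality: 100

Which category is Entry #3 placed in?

Originality score 100 ≥ 60: minimum met.
Weighted total:
  Creativity 55 × 0.06 = 3.3
  Technical merit 100 × 0.13 = 13
  Execution 77 × 0.13 = 10.01
  Innovation 71 × 0.22 = 15.62
  Originality 100 × 0.46 = 46
Sum = 87.93
87.93 is ≥ 72 and < 92 → Silver

Silver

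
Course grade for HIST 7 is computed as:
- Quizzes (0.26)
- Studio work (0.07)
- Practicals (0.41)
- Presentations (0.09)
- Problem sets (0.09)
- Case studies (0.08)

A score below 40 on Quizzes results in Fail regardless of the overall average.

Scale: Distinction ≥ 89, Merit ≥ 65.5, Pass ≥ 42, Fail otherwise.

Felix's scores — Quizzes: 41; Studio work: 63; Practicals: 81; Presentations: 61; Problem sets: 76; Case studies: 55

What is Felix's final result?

Quizzes score 41 ≥ 40: minimum met.
Weighted total:
  Quizzes 41 × 0.26 = 10.66
  Studio work 63 × 0.07 = 4.41
  Practicals 81 × 0.41 = 33.21
  Presentations 61 × 0.09 = 5.49
  Problem sets 76 × 0.09 = 6.84
  Case studies 55 × 0.08 = 4.4
Sum = 65.01
65.01 is ≥ 42 and < 65.5 → Pass

Pass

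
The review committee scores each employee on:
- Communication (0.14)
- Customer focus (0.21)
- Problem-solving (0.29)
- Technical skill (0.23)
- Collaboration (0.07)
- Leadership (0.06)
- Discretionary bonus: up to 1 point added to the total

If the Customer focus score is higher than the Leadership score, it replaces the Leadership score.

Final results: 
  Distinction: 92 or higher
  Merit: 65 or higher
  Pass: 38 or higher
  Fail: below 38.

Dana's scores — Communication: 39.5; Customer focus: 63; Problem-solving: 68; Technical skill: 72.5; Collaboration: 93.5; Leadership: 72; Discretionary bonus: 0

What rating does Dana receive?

Merit

Customer focus (63) ≤ Leadership (72), so Leadership stays at 72.
Weighted total:
  Communication 39.5 × 0.14 = 5.53
  Customer focus 63 × 0.21 = 13.23
  Problem-solving 68 × 0.29 = 19.72
  Technical skill 72.5 × 0.23 = 16.675
  Collaboration 93.5 × 0.07 = 6.545
  Leadership 72 × 0.06 = 4.32
Sum = 66.02
Discretionary bonus: 66.02 + 0 = 66.02
66.02 is ≥ 65 and < 92 → Merit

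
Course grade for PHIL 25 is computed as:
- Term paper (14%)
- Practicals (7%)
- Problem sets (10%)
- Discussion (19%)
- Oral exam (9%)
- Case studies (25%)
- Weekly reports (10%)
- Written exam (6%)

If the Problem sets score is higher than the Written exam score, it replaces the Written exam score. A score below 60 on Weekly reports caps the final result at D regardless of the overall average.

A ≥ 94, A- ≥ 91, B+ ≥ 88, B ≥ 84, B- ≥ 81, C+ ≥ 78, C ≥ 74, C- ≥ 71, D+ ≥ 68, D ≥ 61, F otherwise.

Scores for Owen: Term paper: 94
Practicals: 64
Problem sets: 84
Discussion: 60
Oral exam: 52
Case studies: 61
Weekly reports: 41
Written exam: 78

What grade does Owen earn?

D

Problem sets (84) > Written exam (78), so Written exam counts as 84.
Weekly reports score 41 < 60: minimum not met.
Weighted total:
  Term paper 94 × 0.14 = 13.16
  Practicals 64 × 0.07 = 4.48
  Problem sets 84 × 0.1 = 8.4
  Discussion 60 × 0.19 = 11.4
  Oral exam 52 × 0.09 = 4.68
  Case studies 61 × 0.25 = 15.25
  Weekly reports 41 × 0.1 = 4.1
  Written exam 84 × 0.06 = 5.04
Sum = 66.51
66.51 would be D; cap at D applies → D.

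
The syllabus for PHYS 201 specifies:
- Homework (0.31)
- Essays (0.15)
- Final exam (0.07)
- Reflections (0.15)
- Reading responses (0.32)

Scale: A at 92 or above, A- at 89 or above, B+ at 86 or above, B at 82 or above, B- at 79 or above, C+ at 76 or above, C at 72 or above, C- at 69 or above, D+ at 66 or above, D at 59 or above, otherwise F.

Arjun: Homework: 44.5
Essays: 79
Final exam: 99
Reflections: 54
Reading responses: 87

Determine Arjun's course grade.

D+

Weighted total:
  Homework 44.5 × 0.31 = 13.795
  Essays 79 × 0.15 = 11.85
  Final exam 99 × 0.07 = 6.93
  Reflections 54 × 0.15 = 8.1
  Reading responses 87 × 0.32 = 27.84
Sum = 68.515
68.515 is ≥ 66 and < 69 → D+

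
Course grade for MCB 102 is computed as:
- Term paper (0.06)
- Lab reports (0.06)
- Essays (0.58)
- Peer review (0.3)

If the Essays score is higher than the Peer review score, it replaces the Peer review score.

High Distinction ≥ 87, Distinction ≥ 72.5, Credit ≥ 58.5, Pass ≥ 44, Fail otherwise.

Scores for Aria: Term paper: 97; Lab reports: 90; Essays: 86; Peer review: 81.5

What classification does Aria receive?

Essays (86) > Peer review (81.5), so Peer review counts as 86.
Weighted total:
  Term paper 97 × 0.06 = 5.82
  Lab reports 90 × 0.06 = 5.4
  Essays 86 × 0.58 = 49.88
  Peer review 86 × 0.3 = 25.8
Sum = 86.9
86.9 is ≥ 72.5 and < 87 → Distinction

Distinction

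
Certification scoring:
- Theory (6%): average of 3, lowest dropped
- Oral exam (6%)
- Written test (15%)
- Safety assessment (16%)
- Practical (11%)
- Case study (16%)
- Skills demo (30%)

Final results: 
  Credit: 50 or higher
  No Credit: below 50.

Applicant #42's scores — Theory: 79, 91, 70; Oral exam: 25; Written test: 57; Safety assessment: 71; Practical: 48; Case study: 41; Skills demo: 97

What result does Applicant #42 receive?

Credit

Theory: drop 70 → average of remaining 2 = 170/2 = 85
Weighted total:
  Theory 85 × 0.06 = 5.1
  Oral exam 25 × 0.06 = 1.5
  Written test 57 × 0.15 = 8.55
  Safety assessment 71 × 0.16 = 11.36
  Practical 48 × 0.11 = 5.28
  Case study 41 × 0.16 = 6.56
  Skills demo 97 × 0.3 = 29.1
Sum = 67.45
67.45 ≥ 50 → Credit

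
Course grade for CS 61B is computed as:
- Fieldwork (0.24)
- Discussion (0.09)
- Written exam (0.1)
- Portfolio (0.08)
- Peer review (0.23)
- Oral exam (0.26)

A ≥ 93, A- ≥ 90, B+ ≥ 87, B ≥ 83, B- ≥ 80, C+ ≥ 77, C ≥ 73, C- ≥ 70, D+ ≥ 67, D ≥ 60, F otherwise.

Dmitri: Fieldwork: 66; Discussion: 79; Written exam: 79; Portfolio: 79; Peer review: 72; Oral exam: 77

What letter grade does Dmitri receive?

Weighted total:
  Fieldwork 66 × 0.24 = 15.84
  Discussion 79 × 0.09 = 7.11
  Written exam 79 × 0.1 = 7.9
  Portfolio 79 × 0.08 = 6.32
  Peer review 72 × 0.23 = 16.56
  Oral exam 77 × 0.26 = 20.02
Sum = 73.75
73.75 is ≥ 73 and < 77 → C

C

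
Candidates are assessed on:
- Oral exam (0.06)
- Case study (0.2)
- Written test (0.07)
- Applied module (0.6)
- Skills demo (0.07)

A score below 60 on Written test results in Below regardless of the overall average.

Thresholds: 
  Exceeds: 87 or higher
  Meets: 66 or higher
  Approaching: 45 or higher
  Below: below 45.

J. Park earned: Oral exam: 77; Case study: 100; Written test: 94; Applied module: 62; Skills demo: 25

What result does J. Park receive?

Written test score 94 ≥ 60: minimum met.
Weighted total:
  Oral exam 77 × 0.06 = 4.62
  Case study 100 × 0.2 = 20
  Written test 94 × 0.07 = 6.58
  Applied module 62 × 0.6 = 37.2
  Skills demo 25 × 0.07 = 1.75
Sum = 70.15
70.15 is ≥ 66 and < 87 → Meets

Meets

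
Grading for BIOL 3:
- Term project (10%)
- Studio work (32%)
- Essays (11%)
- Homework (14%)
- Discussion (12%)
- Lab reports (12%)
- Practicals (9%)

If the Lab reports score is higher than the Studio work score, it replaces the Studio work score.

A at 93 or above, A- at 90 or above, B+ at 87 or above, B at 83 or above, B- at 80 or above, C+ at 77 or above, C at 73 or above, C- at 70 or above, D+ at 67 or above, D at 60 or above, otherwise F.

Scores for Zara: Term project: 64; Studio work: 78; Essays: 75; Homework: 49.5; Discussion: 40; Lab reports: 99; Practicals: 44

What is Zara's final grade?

C

Lab reports (99) > Studio work (78), so Studio work counts as 99.
Weighted total:
  Term project 64 × 0.1 = 6.4
  Studio work 99 × 0.32 = 31.68
  Essays 75 × 0.11 = 8.25
  Homework 49.5 × 0.14 = 6.93
  Discussion 40 × 0.12 = 4.8
  Lab reports 99 × 0.12 = 11.88
  Practicals 44 × 0.09 = 3.96
Sum = 73.9
73.9 is ≥ 73 and < 77 → C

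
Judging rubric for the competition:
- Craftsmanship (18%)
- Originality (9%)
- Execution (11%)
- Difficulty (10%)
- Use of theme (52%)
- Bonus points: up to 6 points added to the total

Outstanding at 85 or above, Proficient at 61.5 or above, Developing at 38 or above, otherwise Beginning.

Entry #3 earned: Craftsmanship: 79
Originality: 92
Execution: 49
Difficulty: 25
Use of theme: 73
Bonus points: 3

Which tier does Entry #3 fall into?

Weighted total:
  Craftsmanship 79 × 0.18 = 14.22
  Originality 92 × 0.09 = 8.28
  Execution 49 × 0.11 = 5.39
  Difficulty 25 × 0.1 = 2.5
  Use of theme 73 × 0.52 = 37.96
Sum = 68.35
Bonus points: 68.35 + 3 = 71.35
71.35 is ≥ 61.5 and < 85 → Proficient

Proficient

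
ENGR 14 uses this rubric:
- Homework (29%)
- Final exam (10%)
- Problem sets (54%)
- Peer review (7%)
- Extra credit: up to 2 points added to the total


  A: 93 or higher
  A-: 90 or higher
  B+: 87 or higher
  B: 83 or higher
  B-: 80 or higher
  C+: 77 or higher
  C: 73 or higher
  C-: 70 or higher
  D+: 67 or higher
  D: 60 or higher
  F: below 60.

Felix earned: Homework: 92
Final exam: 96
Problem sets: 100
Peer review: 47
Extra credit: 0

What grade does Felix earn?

Weighted total:
  Homework 92 × 0.29 = 26.68
  Final exam 96 × 0.1 = 9.6
  Problem sets 100 × 0.54 = 54
  Peer review 47 × 0.07 = 3.29
Sum = 93.57
Extra credit: 93.57 + 0 = 93.57
93.57 ≥ 93 → A

A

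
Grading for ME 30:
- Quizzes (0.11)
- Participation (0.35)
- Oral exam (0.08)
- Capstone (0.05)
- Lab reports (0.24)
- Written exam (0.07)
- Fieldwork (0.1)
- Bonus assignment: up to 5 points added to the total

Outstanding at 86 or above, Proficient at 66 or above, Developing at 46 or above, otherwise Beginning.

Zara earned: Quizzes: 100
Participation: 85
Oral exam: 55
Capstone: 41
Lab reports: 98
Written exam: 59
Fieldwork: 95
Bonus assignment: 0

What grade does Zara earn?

Weighted total:
  Quizzes 100 × 0.11 = 11
  Participation 85 × 0.35 = 29.75
  Oral exam 55 × 0.08 = 4.4
  Capstone 41 × 0.05 = 2.05
  Lab reports 98 × 0.24 = 23.52
  Written exam 59 × 0.07 = 4.13
  Fieldwork 95 × 0.1 = 9.5
Sum = 84.35
Bonus assignment: 84.35 + 0 = 84.35
84.35 is ≥ 66 and < 86 → Proficient

Proficient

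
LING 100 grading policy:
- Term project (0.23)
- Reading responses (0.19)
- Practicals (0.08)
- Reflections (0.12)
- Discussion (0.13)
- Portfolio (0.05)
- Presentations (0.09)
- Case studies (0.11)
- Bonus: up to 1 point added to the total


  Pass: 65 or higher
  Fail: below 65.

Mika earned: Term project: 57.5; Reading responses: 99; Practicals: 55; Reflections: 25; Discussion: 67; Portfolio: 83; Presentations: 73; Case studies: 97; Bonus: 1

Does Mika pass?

Weighted total:
  Term project 57.5 × 0.23 = 13.225
  Reading responses 99 × 0.19 = 18.81
  Practicals 55 × 0.08 = 4.4
  Reflections 25 × 0.12 = 3
  Discussion 67 × 0.13 = 8.71
  Portfolio 83 × 0.05 = 4.15
  Presentations 73 × 0.09 = 6.57
  Case studies 97 × 0.11 = 10.67
Sum = 69.535
Bonus: 69.535 + 1 = 70.535
70.535 ≥ 65 → Pass

Pass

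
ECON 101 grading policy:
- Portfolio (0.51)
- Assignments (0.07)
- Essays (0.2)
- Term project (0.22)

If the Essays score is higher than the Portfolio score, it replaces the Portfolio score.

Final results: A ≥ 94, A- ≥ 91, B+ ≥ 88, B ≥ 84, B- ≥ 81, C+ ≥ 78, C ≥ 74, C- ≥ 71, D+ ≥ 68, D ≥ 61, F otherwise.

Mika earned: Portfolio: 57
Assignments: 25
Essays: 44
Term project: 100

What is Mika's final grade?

D

Essays (44) ≤ Portfolio (57), so Portfolio stays at 57.
Weighted total:
  Portfolio 57 × 0.51 = 29.07
  Assignments 25 × 0.07 = 1.75
  Essays 44 × 0.2 = 8.8
  Term project 100 × 0.22 = 22
Sum = 61.62
61.62 is ≥ 61 and < 68 → D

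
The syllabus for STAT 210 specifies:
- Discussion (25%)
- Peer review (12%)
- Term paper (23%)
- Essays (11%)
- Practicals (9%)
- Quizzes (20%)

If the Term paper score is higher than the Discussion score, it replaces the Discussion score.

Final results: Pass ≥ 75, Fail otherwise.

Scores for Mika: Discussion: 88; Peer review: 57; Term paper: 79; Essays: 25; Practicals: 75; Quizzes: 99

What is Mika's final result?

Pass

Term paper (79) ≤ Discussion (88), so Discussion stays at 88.
Weighted total:
  Discussion 88 × 0.25 = 22
  Peer review 57 × 0.12 = 6.84
  Term paper 79 × 0.23 = 18.17
  Essays 25 × 0.11 = 2.75
  Practicals 75 × 0.09 = 6.75
  Quizzes 99 × 0.2 = 19.8
Sum = 76.31
76.31 ≥ 75 → Pass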